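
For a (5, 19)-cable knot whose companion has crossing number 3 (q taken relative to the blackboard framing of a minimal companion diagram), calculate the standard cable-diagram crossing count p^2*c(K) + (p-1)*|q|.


Step 1: Each of the c(K) crossings of the companion diagram becomes p*p = p^2 crossings among the p parallel strands, and each of the |q| twists s_1 s_2 ... s_(p-1) adds (p-1) crossings.
  Crossings = p^2 * c(K) + (p-1)*|q|
Step 2: = 5^2 * 3 + (5-1)*19
Step 3: = 25*3 + 4*19
Step 4: = 75 + 76 = 151

151


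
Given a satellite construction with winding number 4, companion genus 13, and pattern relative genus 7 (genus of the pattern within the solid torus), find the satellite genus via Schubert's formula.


Schubert: g(satellite) = g_rel(pattern) + |winding| * g(companion),
where g_rel(pattern) is the genus of the pattern relative to the solid torus.
= 7 + 4 * 13
= 7 + 52 = 59

59


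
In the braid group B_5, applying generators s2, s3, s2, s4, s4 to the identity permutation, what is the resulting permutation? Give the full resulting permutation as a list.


Starting with identity [1, 2, 3, 4, 5].
Apply generators in sequence:
  After s2: [1, 3, 2, 4, 5]
  After s3: [1, 3, 4, 2, 5]
  After s2: [1, 4, 3, 2, 5]
  After s4: [1, 4, 3, 5, 2]
  After s4: [1, 4, 3, 2, 5]
Final permutation: [1, 4, 3, 2, 5]

[1, 4, 3, 2, 5]


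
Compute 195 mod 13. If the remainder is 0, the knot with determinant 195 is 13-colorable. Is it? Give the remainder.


Step 1: A knot is p-colorable if and only if p divides its determinant.
Step 2: Compute 195 mod 13.
195 = 15 * 13 + 0
Step 3: 195 mod 13 = 0
Step 4: The knot is 13-colorable: yes

0


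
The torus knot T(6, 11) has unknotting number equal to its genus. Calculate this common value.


For a torus knot T(p,q), both the unknotting number and genus equal (p-1)(q-1)/2.
= (6-1)(11-1)/2
= 5*10/2
= 50/2 = 25

25


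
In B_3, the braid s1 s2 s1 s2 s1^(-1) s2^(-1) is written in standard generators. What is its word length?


The word length counts the number of generators (including inverses).
Listing each generator: s1, s2, s1, s2, s1^(-1), s2^(-1)
There are 6 generators in this braid word.

6


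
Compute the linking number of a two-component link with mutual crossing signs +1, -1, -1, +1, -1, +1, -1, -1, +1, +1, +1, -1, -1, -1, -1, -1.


Step 1: Count positive crossings: 6
Step 2: Count negative crossings: 10
Step 3: Sum of signs = 6 - 10 = -4
Step 4: Linking number = sum/2 = -4/2 = -2

-2


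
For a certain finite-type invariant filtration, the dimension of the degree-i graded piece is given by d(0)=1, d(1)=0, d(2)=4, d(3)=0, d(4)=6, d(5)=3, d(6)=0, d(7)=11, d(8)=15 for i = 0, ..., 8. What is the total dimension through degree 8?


Total dimension = d(0) + d(1) + ... + d(8)
= 1 + 0 + 4 + 0 + 6 + 3 + 0 + 11 + 15
= 40

40


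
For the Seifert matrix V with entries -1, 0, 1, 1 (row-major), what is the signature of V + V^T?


Step 1: V + V^T = [[-2, 1], [1, 2]]
Step 2: trace = 0, det = -5
Step 3: Discriminant = 0^2 - 4*(-5) = 20
Step 4: Eigenvalues: 2.23607, -2.23607
Step 5: Signature = (# positive eigenvalues) - (# negative eigenvalues) = 0

0


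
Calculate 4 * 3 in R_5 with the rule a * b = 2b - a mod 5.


4 * 3 = 2*3 - 4 mod 5
= 6 - 4 mod 5
= 2 mod 5 = 2

2


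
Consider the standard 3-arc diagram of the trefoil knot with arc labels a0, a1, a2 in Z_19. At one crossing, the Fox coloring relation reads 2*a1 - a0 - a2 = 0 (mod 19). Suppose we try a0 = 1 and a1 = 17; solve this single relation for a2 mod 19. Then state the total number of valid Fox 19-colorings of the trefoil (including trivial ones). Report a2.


Step 1: Apply the given crossing relation 2*a1 - a0 - a2 = 0 (mod 19).
  a2 = 2*a1 - a0 mod 19
  a2 = 2*17 - 1 mod 19
  a2 = 34 - 1 mod 19
  a2 = 33 mod 19 = 14
Step 2: The trefoil has determinant 3.
  Number of Fox p-colorings (p prime) is p^2 if p = 3, else p.
  Since 19 does not divide 3, only trivial (constant) colorings exist.
  (So the trial a0 = 1, a1 = 17 with a0 != a1 does NOT extend to a valid coloring of the whole trefoil: the other two crossing relations require 3*(a1 - a0) = 0 (mod 19), which fails.)
  Total colorings = 19
Step 3: a2 = 14, total Fox 19-colorings = 19

14


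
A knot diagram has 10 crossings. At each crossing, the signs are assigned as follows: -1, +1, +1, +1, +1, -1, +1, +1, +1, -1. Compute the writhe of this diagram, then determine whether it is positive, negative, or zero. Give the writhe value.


Step 1: Count positive crossings (+1).
Positive crossings: 7
Step 2: Count negative crossings (-1).
Negative crossings: 3
Step 3: Writhe = (positive) - (negative)
w = 7 - 3 = 4
Step 4: |w| = 4, and w is positive

4


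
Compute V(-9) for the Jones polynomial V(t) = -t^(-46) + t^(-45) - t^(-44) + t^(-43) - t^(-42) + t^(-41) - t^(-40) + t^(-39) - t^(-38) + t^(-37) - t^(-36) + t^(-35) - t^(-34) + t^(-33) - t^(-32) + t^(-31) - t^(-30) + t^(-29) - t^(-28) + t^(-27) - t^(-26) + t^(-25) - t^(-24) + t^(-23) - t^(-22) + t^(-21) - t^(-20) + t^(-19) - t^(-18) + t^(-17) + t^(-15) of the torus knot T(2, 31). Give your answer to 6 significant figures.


Substituting t = -9 into V(t) = -t^(-46) + t^(-45) - t^(-44) + t^(-43) - t^(-42) + t^(-41) - t^(-40) + t^(-39) - t^(-38) + t^(-37) - t^(-36) + t^(-35) - t^(-34) + t^(-33) - t^(-32) + t^(-31) - t^(-30) + t^(-29) - t^(-28) + t^(-27) - t^(-26) + t^(-25) - t^(-24) + t^(-23) - t^(-22) + t^(-21) - t^(-20) + t^(-19) - t^(-18) + t^(-17) + t^(-15):
  (-)t^(-46) = -1.27305e-44
  (+)t^(-45) = -1.14574e-43
  (-)t^(-44) = -1.03117e-42
  (+)t^(-43) = -9.28052e-42
  (-)t^(-42) = -8.35246e-41
  (+)t^(-41) = -7.51722e-40
  (-)t^(-40) = -6.7655e-39
  (+)t^(-39) = -6.08895e-38
  (-)t^(-38) = -5.48005e-37
  (+)t^(-37) = -4.93205e-36
  (-)t^(-36) = -4.43884e-35
  (+)t^(-35) = -3.99496e-34
  (-)t^(-34) = -3.59546e-33
  (+)t^(-33) = -3.23592e-32
  (-)t^(-32) = -2.91232e-31
  (+)t^(-31) = -2.62109e-30
  (-)t^(-30) = -2.35898e-29
  (+)t^(-29) = -2.12308e-28
  (-)t^(-28) = -1.91078e-27
  (+)t^(-27) = -1.7197e-26
  (-)t^(-26) = -1.54773e-25
  (+)t^(-25) = -1.39296e-24
  (-)t^(-24) = -1.25366e-23
  (+)t^(-23) = -1.12829e-22
  (-)t^(-22) = -1.01546e-21
  (+)t^(-21) = -9.13918e-21
  (-)t^(-20) = -8.22526e-20
  (+)t^(-19) = -7.40274e-19
  (-)t^(-18) = -6.66246e-18
  (+)t^(-17) = -5.99622e-17
  (+)t^(-15) = -4.85694e-15
Sum = (-1.27305e-44) + (-1.14574e-43) + (-1.03117e-42) + (-9.28052e-42) + (-8.35246e-41) + (-7.51722e-40) + (-6.7655e-39) + (-6.08895e-38) + (-5.48005e-37) + (-4.93205e-36) + (-4.43884e-35) + (-3.99496e-34) + (-3.59546e-33) + (-3.23592e-32) + (-2.91232e-31) + (-2.62109e-30) + (-2.35898e-29) + (-2.12308e-28) + (-1.91078e-27) + (-1.7197e-26) + (-1.54773e-25) + (-1.39296e-24) + (-1.25366e-23) + (-1.12829e-22) + (-1.01546e-21) + (-9.13918e-21) + (-8.22526e-20) + (-7.40274e-19) + (-6.66246e-18) + (-5.99622e-17) + (-4.85694e-15)
= -4.924393191e-15
Rounded to 6 significant figures: -4.92439e-15

-4.92439e-15


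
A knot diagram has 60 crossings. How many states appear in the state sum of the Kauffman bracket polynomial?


Each crossing contributes 2 choices (A-smoothing or B-smoothing).
Total states = 2^60 = 1152921504606846976

1152921504606846976


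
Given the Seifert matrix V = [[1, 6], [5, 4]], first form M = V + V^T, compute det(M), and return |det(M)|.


Step 1: Form V + V^T where V = [[1, 6], [5, 4]]
  V^T = [[1, 5], [6, 4]]
  V + V^T = [[2, 11], [11, 8]]
Step 2: det(V + V^T) = 2*8 - 11*11
  = 16 - 121 = -105
Step 3: Knot determinant = |det(V + V^T)| = |-105| = 105

105


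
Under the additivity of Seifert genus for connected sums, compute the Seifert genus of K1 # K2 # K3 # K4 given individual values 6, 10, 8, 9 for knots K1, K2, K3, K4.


The Seifert genus is additive under connected sum.
Seifert genus(K1 # K2 # K3 # K4) = (6) + (10) + (8) + (9)
= 33

33


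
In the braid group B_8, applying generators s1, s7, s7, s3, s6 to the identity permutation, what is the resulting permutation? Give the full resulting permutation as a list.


Starting with identity [1, 2, 3, 4, 5, 6, 7, 8].
Apply generators in sequence:
  After s1: [2, 1, 3, 4, 5, 6, 7, 8]
  After s7: [2, 1, 3, 4, 5, 6, 8, 7]
  After s7: [2, 1, 3, 4, 5, 6, 7, 8]
  After s3: [2, 1, 4, 3, 5, 6, 7, 8]
  After s6: [2, 1, 4, 3, 5, 7, 6, 8]
Final permutation: [2, 1, 4, 3, 5, 7, 6, 8]

[2, 1, 4, 3, 5, 7, 6, 8]


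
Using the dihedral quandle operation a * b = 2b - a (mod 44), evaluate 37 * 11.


37 * 11 = 2*11 - 37 mod 44
= 22 - 37 mod 44
= -15 mod 44 = 29

29


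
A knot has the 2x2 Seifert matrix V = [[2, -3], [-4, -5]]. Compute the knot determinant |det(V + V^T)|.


Step 1: Form V + V^T where V = [[2, -3], [-4, -5]]
  V^T = [[2, -4], [-3, -5]]
  V + V^T = [[4, -7], [-7, -10]]
Step 2: det(V + V^T) = 4*(-10) - (-7)*(-7)
  = -40 - 49 = -89
Step 3: Knot determinant = |det(V + V^T)| = |-89| = 89

89


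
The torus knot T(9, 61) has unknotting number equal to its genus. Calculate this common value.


For a torus knot T(p,q), both the unknotting number and genus equal (p-1)(q-1)/2.
= (9-1)(61-1)/2
= 8*60/2
= 480/2 = 240

240


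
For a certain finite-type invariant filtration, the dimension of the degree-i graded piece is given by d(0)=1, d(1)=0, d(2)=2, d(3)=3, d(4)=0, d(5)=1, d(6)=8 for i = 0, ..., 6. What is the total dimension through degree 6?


Total dimension = d(0) + d(1) + ... + d(6)
= 1 + 0 + 2 + 3 + 0 + 1 + 8
= 15

15


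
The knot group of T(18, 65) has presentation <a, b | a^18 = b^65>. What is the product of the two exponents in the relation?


The relation is a^18 = b^65.
Product of exponents = 18 * 65
= 1170

1170


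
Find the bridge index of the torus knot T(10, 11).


The bridge number of T(p,q) is min(p,q).
min(10, 11) = 10

10


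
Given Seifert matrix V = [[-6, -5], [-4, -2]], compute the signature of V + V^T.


Step 1: V + V^T = [[-12, -9], [-9, -4]]
Step 2: trace = -16, det = -33
Step 3: Discriminant = (-16)^2 - 4*(-33) = 388
Step 4: Eigenvalues: 1.84886, -17.8489
Step 5: Signature = (# positive eigenvalues) - (# negative eigenvalues) = 0

0


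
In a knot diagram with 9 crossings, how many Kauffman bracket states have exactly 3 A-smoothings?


We choose which 3 of 9 crossings get A-smoothings.
C(9, 3) = 9! / (3! * 6!)
= 84

84


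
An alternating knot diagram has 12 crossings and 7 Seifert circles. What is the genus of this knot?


For alternating knots, g = (c - s + 1)/2.
= (12 - 7 + 1)/2
= 6/2 = 3

3


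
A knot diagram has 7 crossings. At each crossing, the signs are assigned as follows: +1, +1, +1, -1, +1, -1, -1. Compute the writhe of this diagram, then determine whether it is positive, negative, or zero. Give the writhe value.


Step 1: Count positive crossings (+1).
Positive crossings: 4
Step 2: Count negative crossings (-1).
Negative crossings: 3
Step 3: Writhe = (positive) - (negative)
w = 4 - 3 = 1
Step 4: |w| = 1, and w is positive

1


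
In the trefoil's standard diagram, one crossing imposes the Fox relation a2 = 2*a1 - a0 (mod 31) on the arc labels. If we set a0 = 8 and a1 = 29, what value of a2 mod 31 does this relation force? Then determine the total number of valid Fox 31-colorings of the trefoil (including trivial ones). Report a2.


Step 1: Apply the given crossing relation 2*a1 - a0 - a2 = 0 (mod 31).
  a2 = 2*a1 - a0 mod 31
  a2 = 2*29 - 8 mod 31
  a2 = 58 - 8 mod 31
  a2 = 50 mod 31 = 19
Step 2: The trefoil has determinant 3.
  Number of Fox p-colorings (p prime) is p^2 if p = 3, else p.
  Since 31 does not divide 3, only trivial (constant) colorings exist.
  (So the trial a0 = 8, a1 = 29 with a0 != a1 does NOT extend to a valid coloring of the whole trefoil: the other two crossing relations require 3*(a1 - a0) = 0 (mod 31), which fails.)
  Total colorings = 31
Step 3: a2 = 19, total Fox 31-colorings = 31

19


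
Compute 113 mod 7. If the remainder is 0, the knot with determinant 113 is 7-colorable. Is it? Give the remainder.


Step 1: A knot is p-colorable if and only if p divides its determinant.
Step 2: Compute 113 mod 7.
113 = 16 * 7 + 1
Step 3: 113 mod 7 = 1
Step 4: The knot is 7-colorable: no

1


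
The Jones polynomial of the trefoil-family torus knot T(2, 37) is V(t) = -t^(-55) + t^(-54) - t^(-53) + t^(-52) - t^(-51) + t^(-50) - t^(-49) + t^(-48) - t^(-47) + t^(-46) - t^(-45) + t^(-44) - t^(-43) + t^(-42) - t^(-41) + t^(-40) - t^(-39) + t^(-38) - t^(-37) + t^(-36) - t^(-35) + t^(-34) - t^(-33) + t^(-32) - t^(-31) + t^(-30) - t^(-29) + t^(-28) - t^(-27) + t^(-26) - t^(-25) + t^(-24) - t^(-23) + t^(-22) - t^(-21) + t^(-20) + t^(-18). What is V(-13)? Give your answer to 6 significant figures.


Substituting t = -13 into V(t) = -t^(-55) + t^(-54) - t^(-53) + t^(-52) - t^(-51) + t^(-50) - t^(-49) + t^(-48) - t^(-47) + t^(-46) - t^(-45) + t^(-44) - t^(-43) + t^(-42) - t^(-41) + t^(-40) - t^(-39) + t^(-38) - t^(-37) + t^(-36) - t^(-35) + t^(-34) - t^(-33) + t^(-32) - t^(-31) + t^(-30) - t^(-29) + t^(-28) - t^(-27) + t^(-26) - t^(-25) + t^(-24) - t^(-23) + t^(-22) - t^(-21) + t^(-20) + t^(-18):
  (-)t^(-55) = 5.40898e-62
  (+)t^(-54) = 7.03168e-61
  (-)t^(-53) = 9.14118e-60
  (+)t^(-52) = 1.18835e-58
  (-)t^(-51) = 1.54486e-57
  (+)t^(-50) = 2.00832e-56
  (-)t^(-49) = 2.61081e-55
  (+)t^(-48) = 3.39406e-54
  (-)t^(-47) = 4.41227e-53
  (+)t^(-46) = 5.73596e-52
  (-)t^(-45) = 7.45674e-51
  (+)t^(-44) = 9.69377e-50
  (-)t^(-43) = 1.26019e-48
  (+)t^(-42) = 1.63825e-47
  (-)t^(-41) = 2.12972e-46
  (+)t^(-40) = 2.76864e-45
  (-)t^(-39) = 3.59923e-44
  (+)t^(-38) = 4.679e-43
  (-)t^(-37) = 6.08269e-42
  (+)t^(-36) = 7.9075e-41
  (-)t^(-35) = 1.02798e-39
  (+)t^(-34) = 1.33637e-38
  (-)t^(-33) = 1.73728e-37
  (+)t^(-32) = 2.25846e-36
  (-)t^(-31) = 2.936e-35
  (+)t^(-30) = 3.8168e-34
  (-)t^(-29) = 4.96184e-33
  (+)t^(-28) = 6.45039e-32
  (-)t^(-27) = 8.38551e-31
  (+)t^(-26) = 1.09012e-29
  (-)t^(-25) = 1.41715e-28
  (+)t^(-24) = 1.8423e-27
  (-)t^(-23) = 2.39499e-26
  (+)t^(-22) = 3.11348e-25
  (-)t^(-21) = 4.04753e-24
  (+)t^(-20) = 5.26178e-23
  (+)t^(-18) = 8.89241e-21
Sum = (5.40898e-62) + (7.03168e-61) + (9.14118e-60) + (1.18835e-58) + (1.54486e-57) + (2.00832e-56) + (2.61081e-55) + (3.39406e-54) + (4.41227e-53) + (5.73596e-52) + (7.45674e-51) + (9.69377e-50) + (1.26019e-48) + (1.63825e-47) + (2.12972e-46) + (2.76864e-45) + (3.59923e-44) + (4.679e-43) + (6.08269e-42) + (7.9075e-41) + (1.02798e-39) + (1.33637e-38) + (1.73728e-37) + (2.25846e-36) + (2.936e-35) + (3.8168e-34) + (4.96184e-33) + (6.45039e-32) + (8.38551e-31) + (1.09012e-29) + (1.41715e-28) + (1.8423e-27) + (2.39499e-26) + (3.11348e-25) + (4.04753e-24) + (5.26178e-23) + (8.89241e-21)
= 8.949416339e-21
Rounded to 6 significant figures: 8.94942e-21

8.94942e-21


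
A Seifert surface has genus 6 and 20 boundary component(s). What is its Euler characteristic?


chi = 2 - 2g - b
= 2 - 2*6 - 20
= 2 - 12 - 20 = -30

-30


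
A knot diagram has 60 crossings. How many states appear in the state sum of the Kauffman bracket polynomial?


Each crossing contributes 2 choices (A-smoothing or B-smoothing).
Total states = 2^60 = 1152921504606846976

1152921504606846976


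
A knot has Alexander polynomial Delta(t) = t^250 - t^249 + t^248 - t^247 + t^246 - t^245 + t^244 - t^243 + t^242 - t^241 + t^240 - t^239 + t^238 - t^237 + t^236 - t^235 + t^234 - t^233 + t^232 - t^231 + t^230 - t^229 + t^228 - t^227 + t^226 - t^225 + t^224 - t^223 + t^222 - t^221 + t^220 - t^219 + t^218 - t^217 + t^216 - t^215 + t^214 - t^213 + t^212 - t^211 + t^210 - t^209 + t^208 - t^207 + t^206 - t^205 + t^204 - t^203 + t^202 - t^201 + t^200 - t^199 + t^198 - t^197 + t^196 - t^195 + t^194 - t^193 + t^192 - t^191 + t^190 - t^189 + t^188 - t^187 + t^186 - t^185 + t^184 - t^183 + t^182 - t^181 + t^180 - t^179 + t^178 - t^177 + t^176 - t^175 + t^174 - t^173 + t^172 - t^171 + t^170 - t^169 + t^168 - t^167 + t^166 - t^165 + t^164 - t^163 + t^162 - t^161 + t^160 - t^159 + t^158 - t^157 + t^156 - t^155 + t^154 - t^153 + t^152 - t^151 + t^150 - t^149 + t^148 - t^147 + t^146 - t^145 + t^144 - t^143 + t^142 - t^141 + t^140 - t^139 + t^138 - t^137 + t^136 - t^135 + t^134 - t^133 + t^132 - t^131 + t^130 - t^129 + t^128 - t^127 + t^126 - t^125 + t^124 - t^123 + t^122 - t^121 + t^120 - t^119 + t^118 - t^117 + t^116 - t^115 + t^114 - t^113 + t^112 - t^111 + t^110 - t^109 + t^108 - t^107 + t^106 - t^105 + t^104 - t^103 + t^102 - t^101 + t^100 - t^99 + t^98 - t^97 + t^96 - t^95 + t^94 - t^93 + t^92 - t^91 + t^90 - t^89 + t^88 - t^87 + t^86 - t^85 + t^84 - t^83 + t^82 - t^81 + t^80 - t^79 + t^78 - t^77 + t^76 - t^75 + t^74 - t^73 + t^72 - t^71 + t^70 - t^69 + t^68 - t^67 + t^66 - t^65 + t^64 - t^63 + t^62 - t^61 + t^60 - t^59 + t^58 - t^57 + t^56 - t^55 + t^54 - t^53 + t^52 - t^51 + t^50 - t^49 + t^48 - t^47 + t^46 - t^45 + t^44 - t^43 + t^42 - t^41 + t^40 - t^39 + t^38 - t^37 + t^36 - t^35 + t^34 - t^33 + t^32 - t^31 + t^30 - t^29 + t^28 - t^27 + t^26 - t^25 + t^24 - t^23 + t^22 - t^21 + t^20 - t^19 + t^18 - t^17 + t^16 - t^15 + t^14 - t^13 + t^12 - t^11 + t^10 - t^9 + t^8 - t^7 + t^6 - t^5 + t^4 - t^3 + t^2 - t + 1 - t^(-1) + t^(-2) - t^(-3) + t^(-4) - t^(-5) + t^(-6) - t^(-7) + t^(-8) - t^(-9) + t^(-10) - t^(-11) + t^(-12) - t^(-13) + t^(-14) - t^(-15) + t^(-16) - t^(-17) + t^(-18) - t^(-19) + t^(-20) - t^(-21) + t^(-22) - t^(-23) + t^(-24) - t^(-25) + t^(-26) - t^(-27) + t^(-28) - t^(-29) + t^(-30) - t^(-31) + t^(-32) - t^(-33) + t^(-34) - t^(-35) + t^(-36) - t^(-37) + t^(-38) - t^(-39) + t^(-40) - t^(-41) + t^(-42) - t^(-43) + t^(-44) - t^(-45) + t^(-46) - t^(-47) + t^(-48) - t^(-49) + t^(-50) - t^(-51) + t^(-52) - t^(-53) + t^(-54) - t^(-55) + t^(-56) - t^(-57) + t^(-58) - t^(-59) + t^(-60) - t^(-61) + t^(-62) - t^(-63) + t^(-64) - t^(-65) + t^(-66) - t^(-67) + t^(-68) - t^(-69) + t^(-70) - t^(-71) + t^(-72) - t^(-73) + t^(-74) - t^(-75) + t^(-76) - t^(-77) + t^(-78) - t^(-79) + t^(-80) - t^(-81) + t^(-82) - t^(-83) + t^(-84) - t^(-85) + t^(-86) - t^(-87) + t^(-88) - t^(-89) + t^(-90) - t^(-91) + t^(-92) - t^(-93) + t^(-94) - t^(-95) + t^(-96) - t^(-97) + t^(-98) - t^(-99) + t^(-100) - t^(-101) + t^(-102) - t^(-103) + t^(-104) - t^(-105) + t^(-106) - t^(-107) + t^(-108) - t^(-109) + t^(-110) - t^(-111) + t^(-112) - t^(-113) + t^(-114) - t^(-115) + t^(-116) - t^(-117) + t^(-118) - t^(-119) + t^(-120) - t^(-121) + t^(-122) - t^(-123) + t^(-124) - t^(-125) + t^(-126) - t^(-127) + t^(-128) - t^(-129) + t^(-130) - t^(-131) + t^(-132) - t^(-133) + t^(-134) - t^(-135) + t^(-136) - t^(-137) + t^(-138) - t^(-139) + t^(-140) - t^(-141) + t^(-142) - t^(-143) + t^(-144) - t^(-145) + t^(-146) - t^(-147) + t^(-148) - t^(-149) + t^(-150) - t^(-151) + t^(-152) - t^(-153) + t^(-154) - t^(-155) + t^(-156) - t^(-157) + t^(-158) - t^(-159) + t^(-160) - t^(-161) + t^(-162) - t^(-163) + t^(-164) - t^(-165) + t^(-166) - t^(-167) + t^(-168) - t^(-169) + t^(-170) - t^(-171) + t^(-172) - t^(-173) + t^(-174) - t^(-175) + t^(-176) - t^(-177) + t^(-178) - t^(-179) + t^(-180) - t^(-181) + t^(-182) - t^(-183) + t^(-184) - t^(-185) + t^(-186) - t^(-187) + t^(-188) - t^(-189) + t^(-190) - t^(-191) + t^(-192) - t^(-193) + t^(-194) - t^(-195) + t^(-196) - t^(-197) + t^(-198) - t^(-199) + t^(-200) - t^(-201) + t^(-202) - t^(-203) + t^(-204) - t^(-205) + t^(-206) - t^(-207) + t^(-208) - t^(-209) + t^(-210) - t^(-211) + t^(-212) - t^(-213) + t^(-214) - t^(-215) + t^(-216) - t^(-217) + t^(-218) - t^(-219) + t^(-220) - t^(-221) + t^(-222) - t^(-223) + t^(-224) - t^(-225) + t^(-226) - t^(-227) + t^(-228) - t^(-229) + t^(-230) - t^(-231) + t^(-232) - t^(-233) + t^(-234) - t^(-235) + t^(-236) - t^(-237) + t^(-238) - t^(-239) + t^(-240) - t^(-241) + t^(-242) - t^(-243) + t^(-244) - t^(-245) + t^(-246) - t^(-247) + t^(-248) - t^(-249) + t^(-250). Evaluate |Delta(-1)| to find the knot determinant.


Step 1: The polynomial has 501 terms with alternating signs, exponents from 250 down to -250.
Step 2: Substitute t = -1. The i-th term has coefficient (-1)^i and exponent (m-i),
  so its value is (-1)^i * (-1)^(m-i) = (-1)^m = 1 for every i.
Step 3: All 501 terms equal 1, so Delta(-1) = 501 * (1) = 501
Step 4: |Delta(-1)| = 501

501


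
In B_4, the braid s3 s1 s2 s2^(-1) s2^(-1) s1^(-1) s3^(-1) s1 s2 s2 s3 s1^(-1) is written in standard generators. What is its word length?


The word length counts the number of generators (including inverses).
Listing each generator: s3, s1, s2, s2^(-1), s2^(-1), s1^(-1), s3^(-1), s1, s2, s2, s3, s1^(-1)
There are 12 generators in this braid word.

12


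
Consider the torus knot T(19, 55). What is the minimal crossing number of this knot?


For a torus knot T(p, q) with gcd(p,q)=1,
the crossing number is min(p*(q-1), q*(p-1)).
p*(q-1) = 19*54 = 1026
q*(p-1) = 55*18 = 990
min(1026, 990) = 990

990


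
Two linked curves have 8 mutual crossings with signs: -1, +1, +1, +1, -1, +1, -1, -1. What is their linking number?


Step 1: Count positive crossings: 4
Step 2: Count negative crossings: 4
Step 3: Sum of signs = 4 - 4 = 0
Step 4: Linking number = sum/2 = 0/2 = 0

0


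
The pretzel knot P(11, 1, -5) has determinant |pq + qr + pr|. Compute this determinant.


Step 1: Compute pq + qr + pr.
pq = 11*1 = 11
qr = 1*(-5) = -5
pr = 11*(-5) = -55
pq + qr + pr = 11 + (-5) + (-55) = -49
Step 2: Take absolute value.
det(P(11,1,-5)) = |-49| = 49

49


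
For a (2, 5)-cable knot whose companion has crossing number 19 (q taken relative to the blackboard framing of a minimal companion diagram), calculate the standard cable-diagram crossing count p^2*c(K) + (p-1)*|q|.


Step 1: Each of the c(K) crossings of the companion diagram becomes p*p = p^2 crossings among the p parallel strands, and each of the |q| twists s_1 s_2 ... s_(p-1) adds (p-1) crossings.
  Crossings = p^2 * c(K) + (p-1)*|q|
Step 2: = 2^2 * 19 + (2-1)*5
Step 3: = 4*19 + 1*5
Step 4: = 76 + 5 = 81

81


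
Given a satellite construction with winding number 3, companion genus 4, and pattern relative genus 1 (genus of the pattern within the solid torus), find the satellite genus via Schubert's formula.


Schubert: g(satellite) = g_rel(pattern) + |winding| * g(companion),
where g_rel(pattern) is the genus of the pattern relative to the solid torus.
= 1 + 3 * 4
= 1 + 12 = 13

13


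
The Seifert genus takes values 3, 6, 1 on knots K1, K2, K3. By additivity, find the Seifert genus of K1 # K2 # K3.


The Seifert genus is additive under connected sum.
Seifert genus(K1 # K2 # K3) = (3) + (6) + (1)
= 10

10


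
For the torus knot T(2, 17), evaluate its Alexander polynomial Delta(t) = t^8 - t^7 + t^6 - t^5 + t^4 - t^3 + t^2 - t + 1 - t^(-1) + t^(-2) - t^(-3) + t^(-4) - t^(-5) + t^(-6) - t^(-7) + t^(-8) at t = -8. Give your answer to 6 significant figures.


Substituting t = -8 into Delta(t) = t^8 - t^7 + t^6 - t^5 + t^4 - t^3 + t^2 - t + 1 - t^(-1) + t^(-2) - t^(-3) + t^(-4) - t^(-5) + t^(-6) - t^(-7) + t^(-8):
Term values: (16777216) + (2097152) + (262144) + (32768) + (4096) + (512) + (64) + (8) + (1) + (0.125) + (0.015625) + (0.00195312) + (0.000244141) + (3.05176e-05) + (3.8147e-06) + (4.76837e-07) + (5.96046e-08)
Sum = 19173961.14
Rounded to 6 significant figures: 1.9174e+07

1.9174e+07


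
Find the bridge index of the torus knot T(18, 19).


The bridge number of T(p,q) is min(p,q).
min(18, 19) = 18

18


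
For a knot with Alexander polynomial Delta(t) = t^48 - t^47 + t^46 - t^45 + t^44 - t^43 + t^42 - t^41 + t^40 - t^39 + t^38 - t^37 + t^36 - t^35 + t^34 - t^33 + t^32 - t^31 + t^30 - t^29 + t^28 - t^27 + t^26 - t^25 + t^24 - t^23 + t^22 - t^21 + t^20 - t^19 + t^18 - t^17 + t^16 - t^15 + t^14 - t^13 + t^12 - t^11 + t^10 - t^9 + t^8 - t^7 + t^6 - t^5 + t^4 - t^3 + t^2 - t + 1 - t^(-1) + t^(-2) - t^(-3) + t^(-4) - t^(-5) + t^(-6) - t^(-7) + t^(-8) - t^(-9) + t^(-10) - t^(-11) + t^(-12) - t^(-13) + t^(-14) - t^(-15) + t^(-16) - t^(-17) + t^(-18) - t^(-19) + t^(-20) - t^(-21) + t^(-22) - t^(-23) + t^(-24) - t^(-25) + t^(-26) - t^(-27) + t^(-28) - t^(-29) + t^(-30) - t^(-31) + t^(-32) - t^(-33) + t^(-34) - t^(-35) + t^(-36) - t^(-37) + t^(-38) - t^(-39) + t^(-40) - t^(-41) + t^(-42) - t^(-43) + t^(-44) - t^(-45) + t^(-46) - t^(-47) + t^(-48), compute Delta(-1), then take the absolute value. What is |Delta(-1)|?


Step 1: The polynomial has 97 terms with alternating signs, exponents from 48 down to -48.
Step 2: Substitute t = -1. The i-th term has coefficient (-1)^i and exponent (m-i),
  so its value is (-1)^i * (-1)^(m-i) = (-1)^m = 1 for every i.
Step 3: All 97 terms equal 1, so Delta(-1) = 97 * (1) = 97
Step 4: |Delta(-1)| = 97

97


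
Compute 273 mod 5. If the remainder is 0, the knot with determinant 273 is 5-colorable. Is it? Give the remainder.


Step 1: A knot is p-colorable if and only if p divides its determinant.
Step 2: Compute 273 mod 5.
273 = 54 * 5 + 3
Step 3: 273 mod 5 = 3
Step 4: The knot is 5-colorable: no

3


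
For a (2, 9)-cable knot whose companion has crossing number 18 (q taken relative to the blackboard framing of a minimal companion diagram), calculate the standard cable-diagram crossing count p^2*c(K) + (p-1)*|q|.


Step 1: Each of the c(K) crossings of the companion diagram becomes p*p = p^2 crossings among the p parallel strands, and each of the |q| twists s_1 s_2 ... s_(p-1) adds (p-1) crossings.
  Crossings = p^2 * c(K) + (p-1)*|q|
Step 2: = 2^2 * 18 + (2-1)*9
Step 3: = 4*18 + 1*9
Step 4: = 72 + 9 = 81

81


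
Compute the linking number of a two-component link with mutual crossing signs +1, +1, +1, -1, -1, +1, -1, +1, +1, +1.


Step 1: Count positive crossings: 7
Step 2: Count negative crossings: 3
Step 3: Sum of signs = 7 - 3 = 4
Step 4: Linking number = sum/2 = 4/2 = 2

2


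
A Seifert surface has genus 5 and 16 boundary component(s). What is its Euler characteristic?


chi = 2 - 2g - b
= 2 - 2*5 - 16
= 2 - 10 - 16 = -24

-24


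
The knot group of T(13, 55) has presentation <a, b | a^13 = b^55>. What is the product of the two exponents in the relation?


The relation is a^13 = b^55.
Product of exponents = 13 * 55
= 715

715


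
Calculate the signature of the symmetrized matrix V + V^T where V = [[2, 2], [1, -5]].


Step 1: V + V^T = [[4, 3], [3, -10]]
Step 2: trace = -6, det = -49
Step 3: Discriminant = (-6)^2 - 4*(-49) = 232
Step 4: Eigenvalues: 4.61577, -10.6158
Step 5: Signature = (# positive eigenvalues) - (# negative eigenvalues) = 0

0


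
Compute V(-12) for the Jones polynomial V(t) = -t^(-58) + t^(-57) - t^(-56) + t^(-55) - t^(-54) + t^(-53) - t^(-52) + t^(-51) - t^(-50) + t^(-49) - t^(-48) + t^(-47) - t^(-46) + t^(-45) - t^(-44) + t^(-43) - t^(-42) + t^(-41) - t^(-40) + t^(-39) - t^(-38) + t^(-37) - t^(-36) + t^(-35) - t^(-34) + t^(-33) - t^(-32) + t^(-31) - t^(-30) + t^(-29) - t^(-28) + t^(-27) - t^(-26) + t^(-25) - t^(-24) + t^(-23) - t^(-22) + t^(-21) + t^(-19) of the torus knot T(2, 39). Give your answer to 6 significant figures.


Substituting t = -12 into V(t) = -t^(-58) + t^(-57) - t^(-56) + t^(-55) - t^(-54) + t^(-53) - t^(-52) + t^(-51) - t^(-50) + t^(-49) - t^(-48) + t^(-47) - t^(-46) + t^(-45) - t^(-44) + t^(-43) - t^(-42) + t^(-41) - t^(-40) + t^(-39) - t^(-38) + t^(-37) - t^(-36) + t^(-35) - t^(-34) + t^(-33) - t^(-32) + t^(-31) - t^(-30) + t^(-29) - t^(-28) + t^(-27) - t^(-26) + t^(-25) - t^(-24) + t^(-23) - t^(-22) + t^(-21) + t^(-19):
  (-)t^(-58) = -2.55557e-63
  (+)t^(-57) = -3.06668e-62
  (-)t^(-56) = -3.68002e-61
  (+)t^(-55) = -4.41602e-60
  (-)t^(-54) = -5.29923e-59
  (+)t^(-53) = -6.35908e-58
  (-)t^(-52) = -7.63089e-57
  (+)t^(-51) = -9.15707e-56
  (-)t^(-50) = -1.09885e-54
  (+)t^(-49) = -1.31862e-53
  (-)t^(-48) = -1.58234e-52
  (+)t^(-47) = -1.89881e-51
  (-)t^(-46) = -2.27857e-50
  (+)t^(-45) = -2.73429e-49
  (-)t^(-44) = -3.28114e-48
  (+)t^(-43) = -3.93737e-47
  (-)t^(-42) = -4.72485e-46
  (+)t^(-41) = -5.66982e-45
  (-)t^(-40) = -6.80378e-44
  (+)t^(-39) = -8.16453e-43
  (-)t^(-38) = -9.79744e-42
  (+)t^(-37) = -1.17569e-40
  (-)t^(-36) = -1.41083e-39
  (+)t^(-35) = -1.693e-38
  (-)t^(-34) = -2.0316e-37
  (+)t^(-33) = -2.43792e-36
  (-)t^(-32) = -2.9255e-35
  (+)t^(-31) = -3.5106e-34
  (-)t^(-30) = -4.21272e-33
  (+)t^(-29) = -5.05526e-32
  (-)t^(-28) = -6.06632e-31
  (+)t^(-27) = -7.27958e-30
  (-)t^(-26) = -8.7355e-29
  (+)t^(-25) = -1.04826e-27
  (-)t^(-24) = -1.25791e-26
  (+)t^(-23) = -1.50949e-25
  (-)t^(-22) = -1.81139e-24
  (+)t^(-21) = -2.17367e-23
  (+)t^(-19) = -3.13009e-21
Sum = (-2.55557e-63) + (-3.06668e-62) + (-3.68002e-61) + (-4.41602e-60) + (-5.29923e-59) + (-6.35908e-58) + (-7.63089e-57) + (-9.15707e-56) + (-1.09885e-54) + (-1.31862e-53) + (-1.58234e-52) + (-1.89881e-51) + (-2.27857e-50) + (-2.73429e-49) + (-3.28114e-48) + (-3.93737e-47) + (-4.72485e-46) + (-5.66982e-45) + (-6.80378e-44) + (-8.16453e-43) + (-9.79744e-42) + (-1.17569e-40) + (-1.41083e-39) + (-1.693e-38) + (-2.0316e-37) + (-2.43792e-36) + (-2.9255e-35) + (-3.5106e-34) + (-4.21272e-33) + (-5.05526e-32) + (-6.06632e-31) + (-7.27958e-30) + (-8.7355e-29) + (-1.04826e-27) + (-1.25791e-26) + (-1.50949e-25) + (-1.81139e-24) + (-2.17367e-23) + (-3.13009e-21)
= -3.153799172e-21
Rounded to 6 significant figures: -3.1538e-21

-3.1538e-21


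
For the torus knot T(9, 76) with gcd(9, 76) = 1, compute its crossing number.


For a torus knot T(p, q) with gcd(p,q)=1,
the crossing number is min(p*(q-1), q*(p-1)).
p*(q-1) = 9*75 = 675
q*(p-1) = 76*8 = 608
min(675, 608) = 608

608


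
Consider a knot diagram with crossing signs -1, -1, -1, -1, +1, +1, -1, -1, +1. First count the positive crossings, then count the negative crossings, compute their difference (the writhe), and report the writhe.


Step 1: Count positive crossings (+1).
Positive crossings: 3
Step 2: Count negative crossings (-1).
Negative crossings: 6
Step 3: Writhe = (positive) - (negative)
w = 3 - 6 = -3
Step 4: |w| = 3, and w is negative

-3


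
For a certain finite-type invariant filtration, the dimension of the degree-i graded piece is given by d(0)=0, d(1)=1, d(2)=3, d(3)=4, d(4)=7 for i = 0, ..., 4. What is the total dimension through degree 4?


Total dimension = d(0) + d(1) + ... + d(4)
= 0 + 1 + 3 + 4 + 7
= 15

15


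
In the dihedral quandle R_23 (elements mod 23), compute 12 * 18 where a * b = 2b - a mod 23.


12 * 18 = 2*18 - 12 mod 23
= 36 - 12 mod 23
= 24 mod 23 = 1

1


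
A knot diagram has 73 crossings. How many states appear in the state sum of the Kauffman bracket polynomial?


Each crossing contributes 2 choices (A-smoothing or B-smoothing).
Total states = 2^73 = 9444732965739290427392

9444732965739290427392


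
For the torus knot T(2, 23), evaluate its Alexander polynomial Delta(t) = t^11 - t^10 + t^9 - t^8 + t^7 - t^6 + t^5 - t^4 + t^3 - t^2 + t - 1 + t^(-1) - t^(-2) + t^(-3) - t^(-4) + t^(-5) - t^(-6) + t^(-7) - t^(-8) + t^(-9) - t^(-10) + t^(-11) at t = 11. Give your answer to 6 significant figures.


Substituting t = 11 into Delta(t) = t^11 - t^10 + t^9 - t^8 + t^7 - t^6 + t^5 - t^4 + t^3 - t^2 + t - 1 + t^(-1) - t^(-2) + t^(-3) - t^(-4) + t^(-5) - t^(-6) + t^(-7) - t^(-8) + t^(-9) - t^(-10) + t^(-11):
Term values: (285311670611) + (-25937424601) + (2357947691) + (-214358881) + (19487171) + (-1771561) + (161051) + (-14641) + (1331) + (-121) + (11) + (-1) + (0.0909091) + (-0.00826446) + (0.000751315) + (-6.83013e-05) + (6.20921e-06) + (-5.64474e-07) + (5.13158e-08) + (-4.66507e-09) + (4.24098e-10) + (-3.85543e-11) + (3.50494e-12)
Sum = 2.615356981e+11
Rounded to 6 significant figures: 2.61536e+11

2.61536e+11


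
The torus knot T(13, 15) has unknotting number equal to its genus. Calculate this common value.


For a torus knot T(p,q), both the unknotting number and genus equal (p-1)(q-1)/2.
= (13-1)(15-1)/2
= 12*14/2
= 168/2 = 84

84


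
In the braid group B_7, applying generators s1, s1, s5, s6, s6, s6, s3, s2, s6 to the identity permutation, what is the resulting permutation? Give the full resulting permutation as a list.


Starting with identity [1, 2, 3, 4, 5, 6, 7].
Apply generators in sequence:
  After s1: [2, 1, 3, 4, 5, 6, 7]
  After s1: [1, 2, 3, 4, 5, 6, 7]
  After s5: [1, 2, 3, 4, 6, 5, 7]
  After s6: [1, 2, 3, 4, 6, 7, 5]
  After s6: [1, 2, 3, 4, 6, 5, 7]
  After s6: [1, 2, 3, 4, 6, 7, 5]
  After s3: [1, 2, 4, 3, 6, 7, 5]
  After s2: [1, 4, 2, 3, 6, 7, 5]
  After s6: [1, 4, 2, 3, 6, 5, 7]
Final permutation: [1, 4, 2, 3, 6, 5, 7]

[1, 4, 2, 3, 6, 5, 7]


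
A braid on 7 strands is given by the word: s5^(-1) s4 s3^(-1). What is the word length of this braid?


The word length counts the number of generators (including inverses).
Listing each generator: s5^(-1), s4, s3^(-1)
There are 3 generators in this braid word.

3


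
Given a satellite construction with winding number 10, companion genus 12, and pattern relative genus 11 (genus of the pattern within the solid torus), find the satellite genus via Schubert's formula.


Schubert: g(satellite) = g_rel(pattern) + |winding| * g(companion),
where g_rel(pattern) is the genus of the pattern relative to the solid torus.
= 11 + 10 * 12
= 11 + 120 = 131

131


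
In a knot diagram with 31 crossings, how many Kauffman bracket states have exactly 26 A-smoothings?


We choose which 26 of 31 crossings get A-smoothings.
C(31, 26) = 31! / (26! * 5!)
= 169911

169911


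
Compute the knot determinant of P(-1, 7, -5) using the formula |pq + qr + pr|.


Step 1: Compute pq + qr + pr.
pq = (-1)*7 = -7
qr = 7*(-5) = -35
pr = (-1)*(-5) = 5
pq + qr + pr = -7 + (-35) + 5 = -37
Step 2: Take absolute value.
det(P(-1,7,-5)) = |-37| = 37

37


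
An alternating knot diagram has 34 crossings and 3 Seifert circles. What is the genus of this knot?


For alternating knots, g = (c - s + 1)/2.
= (34 - 3 + 1)/2
= 32/2 = 16

16


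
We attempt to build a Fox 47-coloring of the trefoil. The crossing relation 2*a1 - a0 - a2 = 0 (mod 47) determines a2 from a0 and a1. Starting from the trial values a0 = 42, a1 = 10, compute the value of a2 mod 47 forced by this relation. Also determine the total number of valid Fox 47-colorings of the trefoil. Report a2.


Step 1: Apply the given crossing relation 2*a1 - a0 - a2 = 0 (mod 47).
  a2 = 2*a1 - a0 mod 47
  a2 = 2*10 - 42 mod 47
  a2 = 20 - 42 mod 47
  a2 = -22 mod 47 = 25
Step 2: The trefoil has determinant 3.
  Number of Fox p-colorings (p prime) is p^2 if p = 3, else p.
  Since 47 does not divide 3, only trivial (constant) colorings exist.
  (So the trial a0 = 42, a1 = 10 with a0 != a1 does NOT extend to a valid coloring of the whole trefoil: the other two crossing relations require 3*(a1 - a0) = 0 (mod 47), which fails.)
  Total colorings = 47
Step 3: a2 = 25, total Fox 47-colorings = 47

25


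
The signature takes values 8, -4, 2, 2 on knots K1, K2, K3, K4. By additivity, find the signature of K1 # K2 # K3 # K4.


The signature is additive under connected sum.
signature(K1 # K2 # K3 # K4) = (8) + (-4) + (2) + (2)
= 8

8


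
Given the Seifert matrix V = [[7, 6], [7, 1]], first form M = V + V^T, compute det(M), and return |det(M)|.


Step 1: Form V + V^T where V = [[7, 6], [7, 1]]
  V^T = [[7, 7], [6, 1]]
  V + V^T = [[14, 13], [13, 2]]
Step 2: det(V + V^T) = 14*2 - 13*13
  = 28 - 169 = -141
Step 3: Knot determinant = |det(V + V^T)| = |-141| = 141

141


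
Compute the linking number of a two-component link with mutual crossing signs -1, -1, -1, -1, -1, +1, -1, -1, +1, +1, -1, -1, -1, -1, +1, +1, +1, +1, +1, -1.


Step 1: Count positive crossings: 8
Step 2: Count negative crossings: 12
Step 3: Sum of signs = 8 - 12 = -4
Step 4: Linking number = sum/2 = -4/2 = -2

-2


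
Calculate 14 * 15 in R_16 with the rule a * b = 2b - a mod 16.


14 * 15 = 2*15 - 14 mod 16
= 30 - 14 mod 16
= 16 mod 16 = 0

0


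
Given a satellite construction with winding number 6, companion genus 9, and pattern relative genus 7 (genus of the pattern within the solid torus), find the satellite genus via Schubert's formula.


Schubert: g(satellite) = g_rel(pattern) + |winding| * g(companion),
where g_rel(pattern) is the genus of the pattern relative to the solid torus.
= 7 + 6 * 9
= 7 + 54 = 61

61


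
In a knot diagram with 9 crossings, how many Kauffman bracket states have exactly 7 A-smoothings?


We choose which 7 of 9 crossings get A-smoothings.
C(9, 7) = 9! / (7! * 2!)
= 36

36


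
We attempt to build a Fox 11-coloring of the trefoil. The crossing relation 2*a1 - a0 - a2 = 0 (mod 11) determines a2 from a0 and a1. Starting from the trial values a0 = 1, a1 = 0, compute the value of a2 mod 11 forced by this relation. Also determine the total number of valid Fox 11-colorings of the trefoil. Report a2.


Step 1: Apply the given crossing relation 2*a1 - a0 - a2 = 0 (mod 11).
  a2 = 2*a1 - a0 mod 11
  a2 = 2*0 - 1 mod 11
  a2 = 0 - 1 mod 11
  a2 = -1 mod 11 = 10
Step 2: The trefoil has determinant 3.
  Number of Fox p-colorings (p prime) is p^2 if p = 3, else p.
  Since 11 does not divide 3, only trivial (constant) colorings exist.
  (So the trial a0 = 1, a1 = 0 with a0 != a1 does NOT extend to a valid coloring of the whole trefoil: the other two crossing relations require 3*(a1 - a0) = 0 (mod 11), which fails.)
  Total colorings = 11
Step 3: a2 = 10, total Fox 11-colorings = 11

10


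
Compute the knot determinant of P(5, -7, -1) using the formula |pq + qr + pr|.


Step 1: Compute pq + qr + pr.
pq = 5*(-7) = -35
qr = (-7)*(-1) = 7
pr = 5*(-1) = -5
pq + qr + pr = -35 + 7 + (-5) = -33
Step 2: Take absolute value.
det(P(5,-7,-1)) = |-33| = 33

33


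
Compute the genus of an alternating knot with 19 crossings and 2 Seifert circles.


For alternating knots, g = (c - s + 1)/2.
= (19 - 2 + 1)/2
= 18/2 = 9

9


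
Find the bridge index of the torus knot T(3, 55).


The bridge number of T(p,q) is min(p,q).
min(3, 55) = 3

3


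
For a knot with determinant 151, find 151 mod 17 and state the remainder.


Step 1: A knot is p-colorable if and only if p divides its determinant.
Step 2: Compute 151 mod 17.
151 = 8 * 17 + 15
Step 3: 151 mod 17 = 15
Step 4: The knot is 17-colorable: no

15


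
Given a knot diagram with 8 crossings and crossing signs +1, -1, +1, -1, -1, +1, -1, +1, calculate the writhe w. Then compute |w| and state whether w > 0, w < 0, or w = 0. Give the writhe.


Step 1: Count positive crossings (+1).
Positive crossings: 4
Step 2: Count negative crossings (-1).
Negative crossings: 4
Step 3: Writhe = (positive) - (negative)
w = 4 - 4 = 0
Step 4: |w| = 0, and w is zero

0


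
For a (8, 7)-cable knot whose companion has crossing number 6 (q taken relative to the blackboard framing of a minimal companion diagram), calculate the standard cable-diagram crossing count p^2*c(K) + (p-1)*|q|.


Step 1: Each of the c(K) crossings of the companion diagram becomes p*p = p^2 crossings among the p parallel strands, and each of the |q| twists s_1 s_2 ... s_(p-1) adds (p-1) crossings.
  Crossings = p^2 * c(K) + (p-1)*|q|
Step 2: = 8^2 * 6 + (8-1)*7
Step 3: = 64*6 + 7*7
Step 4: = 384 + 49 = 433

433


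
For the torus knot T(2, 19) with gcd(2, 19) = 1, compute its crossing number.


For a torus knot T(p, q) with gcd(p,q)=1,
the crossing number is min(p*(q-1), q*(p-1)).
p*(q-1) = 2*18 = 36
q*(p-1) = 19*1 = 19
min(36, 19) = 19

19


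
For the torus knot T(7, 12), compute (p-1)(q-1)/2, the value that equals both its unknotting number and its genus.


For a torus knot T(p,q), both the unknotting number and genus equal (p-1)(q-1)/2.
= (7-1)(12-1)/2
= 6*11/2
= 66/2 = 33

33


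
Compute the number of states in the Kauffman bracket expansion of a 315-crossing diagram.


Each crossing contributes 2 choices (A-smoothing or B-smoothing).
Total states = 2^315 = 66749594872528440074844428317798503581334516323645399060845050244444366430645017188217565216768

66749594872528440074844428317798503581334516323645399060845050244444366430645017188217565216768


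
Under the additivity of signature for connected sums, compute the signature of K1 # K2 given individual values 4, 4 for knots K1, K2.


The signature is additive under connected sum.
signature(K1 # K2) = (4) + (4)
= 8

8


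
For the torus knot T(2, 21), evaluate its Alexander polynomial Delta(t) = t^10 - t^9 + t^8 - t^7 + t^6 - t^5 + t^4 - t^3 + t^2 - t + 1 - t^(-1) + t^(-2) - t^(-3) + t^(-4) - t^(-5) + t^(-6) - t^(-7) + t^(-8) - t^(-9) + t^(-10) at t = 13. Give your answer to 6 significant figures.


Substituting t = 13 into Delta(t) = t^10 - t^9 + t^8 - t^7 + t^6 - t^5 + t^4 - t^3 + t^2 - t + 1 - t^(-1) + t^(-2) - t^(-3) + t^(-4) - t^(-5) + t^(-6) - t^(-7) + t^(-8) - t^(-9) + t^(-10):
Term values: (137858491849) + (-10604499373) + (815730721) + (-62748517) + (4826809) + (-371293) + (28561) + (-2197) + (169) + (-13) + (1) + (-0.0769231) + (0.00591716) + (-0.000455166) + (3.50128e-05) + (-2.69329e-06) + (2.07176e-07) + (-1.59366e-08) + (1.22589e-09) + (-9.42996e-11) + (7.25382e-12)
Sum = 1.280114567e+11
Rounded to 6 significant figures: 1.28011e+11

1.28011e+11
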